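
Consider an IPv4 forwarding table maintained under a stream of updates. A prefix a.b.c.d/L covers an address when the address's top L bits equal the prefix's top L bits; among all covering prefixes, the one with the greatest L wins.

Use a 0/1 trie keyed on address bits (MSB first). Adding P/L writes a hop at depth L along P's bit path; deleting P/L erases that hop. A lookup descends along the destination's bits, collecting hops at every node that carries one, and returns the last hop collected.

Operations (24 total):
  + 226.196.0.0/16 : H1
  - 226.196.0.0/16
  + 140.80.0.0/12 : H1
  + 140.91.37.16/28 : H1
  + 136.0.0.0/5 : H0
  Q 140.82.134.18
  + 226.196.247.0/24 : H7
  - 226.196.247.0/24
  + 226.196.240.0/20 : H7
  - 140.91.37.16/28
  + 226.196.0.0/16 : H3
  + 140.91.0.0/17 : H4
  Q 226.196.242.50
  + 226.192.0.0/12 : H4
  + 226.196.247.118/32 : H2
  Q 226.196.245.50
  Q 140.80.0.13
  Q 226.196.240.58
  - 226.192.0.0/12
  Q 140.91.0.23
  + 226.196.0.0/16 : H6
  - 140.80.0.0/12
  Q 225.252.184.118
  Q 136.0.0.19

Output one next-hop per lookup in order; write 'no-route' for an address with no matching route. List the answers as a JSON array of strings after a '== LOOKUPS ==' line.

Trace:
  add 226.196.0.0/16 -> H1 at depth 16
  del 226.196.0.0/16 (clear depth 16)
  add 140.80.0.0/12 -> H1 at depth 12
  add 140.91.37.16/28 -> H1 at depth 28
  add 136.0.0.0/5 -> H0 at depth 5
  ? 140.82.134.18  path d0:-→d1:-→d2:-→d3:-→d4:-→d5:H0→d6:-→d7:-→d8:-→d9:-→d10:-→d11:-→d12:H1  best=H1
  add 226.196.247.0/24 -> H7 at depth 24
  del 226.196.247.0/24 (clear depth 24)
  add 226.196.240.0/20 -> H7 at depth 20
  del 140.91.37.16/28 (clear depth 28)
  add 226.196.0.0/16 -> H3 at depth 16
  add 140.91.0.0/17 -> H4 at depth 17
  ? 226.196.242.50  path d0:-→d1:-→d2:-→d3:-→d4:-→d5:-→d6:-→d7:-→d8:-→d9:-→d10:-→d11:-→d12:-→d13:-→d14:-→d15:-→d16:H3→d17:-→d18:-→d19:-→d20:H7→d21:-  best=H7
  add 226.192.0.0/12 -> H4 at depth 12
  add 226.196.247.118/32 -> H2 at depth 32
  ? 226.196.245.50  path d0:-→d1:-→d2:-→d3:-→d4:-→d5:-→d6:-→d7:-→d8:-→d9:-→d10:-→d11:-→d12:H4→d13:-→d14:-→d15:-→d16:H3→d17:-→d18:-→d19:-→d20:H7→d21:-→d22:-  best=H7
  ? 140.80.0.13  path d0:-→d1:-→d2:-→d3:-→d4:-→d5:H0→d6:-→d7:-→d8:-→d9:-→d10:-→d11:-→d12:H1  best=H1
  ? 226.196.240.58  path d0:-→d1:-→d2:-→d3:-→d4:-→d5:-→d6:-→d7:-→d8:-→d9:-→d10:-→d11:-→d12:H4→d13:-→d14:-→d15:-→d16:H3→d17:-→d18:-→d19:-→d20:H7→d21:-  best=H7
  del 226.192.0.0/12 (clear depth 12)
  ? 140.91.0.23  path d0:-→d1:-→d2:-→d3:-→d4:-→d5:H0→d6:-→d7:-→d8:-→d9:-→d10:-→d11:-→d12:H1→d13:-→d14:-→d15:-→d16:-→d17:H4→d18:-  best=H4
  add 226.196.0.0/16 -> H6 at depth 16
  del 140.80.0.0/12 (clear depth 12)
  ? 225.252.184.118  path d0:-→d1:-→d2:-→d3:-→d4:-→d5:-→d6:-  best=no-route
  ? 136.0.0.19  path d0:-→d1:-→d2:-→d3:-→d4:-→d5:H0  best=H0

== LOOKUPS ==
["H1","H7","H7","H1","H7","H4","no-route","H0"]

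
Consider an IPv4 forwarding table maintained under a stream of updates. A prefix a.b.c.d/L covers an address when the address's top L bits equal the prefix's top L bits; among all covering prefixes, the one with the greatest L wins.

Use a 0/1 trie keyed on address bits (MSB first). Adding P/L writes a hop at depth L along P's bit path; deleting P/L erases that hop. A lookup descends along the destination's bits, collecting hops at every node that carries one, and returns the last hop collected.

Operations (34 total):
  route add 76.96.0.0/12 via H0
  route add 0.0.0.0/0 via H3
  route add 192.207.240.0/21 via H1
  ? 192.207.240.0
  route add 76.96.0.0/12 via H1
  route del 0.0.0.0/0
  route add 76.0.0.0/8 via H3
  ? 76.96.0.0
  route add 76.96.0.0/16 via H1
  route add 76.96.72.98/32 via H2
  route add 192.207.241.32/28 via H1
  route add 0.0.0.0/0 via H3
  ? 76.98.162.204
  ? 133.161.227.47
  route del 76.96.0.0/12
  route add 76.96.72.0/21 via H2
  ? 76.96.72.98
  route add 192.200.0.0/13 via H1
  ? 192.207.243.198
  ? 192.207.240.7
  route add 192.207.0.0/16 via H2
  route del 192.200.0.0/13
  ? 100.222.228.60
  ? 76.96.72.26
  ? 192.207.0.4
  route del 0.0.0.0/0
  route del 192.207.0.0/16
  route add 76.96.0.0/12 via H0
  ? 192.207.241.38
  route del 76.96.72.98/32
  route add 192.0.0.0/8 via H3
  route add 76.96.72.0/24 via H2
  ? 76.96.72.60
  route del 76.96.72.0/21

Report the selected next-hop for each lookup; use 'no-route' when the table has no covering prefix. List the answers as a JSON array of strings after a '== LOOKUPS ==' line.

Process each operation:
  add 76.96.0.0/12 -> H0 at depth 12
  add 0.0.0.0/0 -> H3 at depth 0
  add 192.207.240.0/21 -> H1 at depth 21
  ? 192.207.240.0  path d0:H3→d1:-→d2:-→d3:-→d4:-→d5:-→d6:-→d7:-→d8:-→d9:-→d10:-→d11:-→d12:-→d13:-→d14:-→d15:-→d16:-→d17:-→d18:-→d19:-→d20:-→d21:H1  best=H1
  add 76.96.0.0/12 -> H1 at depth 12
  - 0.0.0.0/0 clear@0
  add 76.0.0.0/8 -> H3 at depth 8
  ? 76.96.0.0  path d0:-→d1:-→d2:-→d3:-→d4:-→d5:-→d6:-→d7:-→d8:H3→d9:-→d10:-→d11:-→d12:H1  best=H1
  add 76.96.0.0/16 -> H1 at depth 16
  add 76.96.72.98/32 -> H2 at depth 32
  add 192.207.241.32/28 -> H1 at depth 28
  add 0.0.0.0/0 -> H3 at depth 0
  ? 76.98.162.204  path d0:H3→d1:-→d2:-→d3:-→d4:-→d5:-→d6:-→d7:-→d8:H3→d9:-→d10:-→d11:-→d12:H1→d13:-→d14:-  best=H1
  ? 133.161.227.47  path d0:H3→d1:-  best=H3
  - 76.96.0.0/12 clear@12
  add 76.96.72.0/21 -> H2 at depth 21
  ? 76.96.72.98  path d0:H3→d1:-→d2:-→d3:-→d4:-→d5:-→d6:-→d7:-→d8:H3→d9:-→d10:-→d11:-→d12:-→d13:-→d14:-→d15:-→d16:H1→d17:-→d18:-→d19:-→d20:-→d21:H2→d22:-→d23:-→d24:-→d25:-→d26:-→d27:-→d28:-→d29:-→d30:-→d31:-→d32:H2  best=H2
  add 192.200.0.0/13 -> H1 at depth 13
  ? 192.207.243.198  path d0:H3→d1:-→d2:-→d3:-→d4:-→d5:-→d6:-→d7:-→d8:-→d9:-→d10:-→d11:-→d12:-→d13:H1→d14:-→d15:-→d16:-→d17:-→d18:-→d19:-→d20:-→d21:H1→d22:-  best=H1
  ? 192.207.240.7  path d0:H3→d1:-→d2:-→d3:-→d4:-→d5:-→d6:-→d7:-→d8:-→d9:-→d10:-→d11:-→d12:-→d13:H1→d14:-→d15:-→d16:-→d17:-→d18:-→d19:-→d20:-→d21:H1→d22:-→d23:-  best=H1
  add 192.207.0.0/16 -> H2 at depth 16
  - 192.200.0.0/13 clear@13
  ? 100.222.228.60  path d0:H3→d1:-→d2:-  best=H3
  ? 76.96.72.26  path d0:H3→d1:-→d2:-→d3:-→d4:-→d5:-→d6:-→d7:-→d8:H3→d9:-→d10:-→d11:-→d12:-→d13:-→d14:-→d15:-→d16:H1→d17:-→d18:-→d19:-→d20:-→d21:H2→d22:-→d23:-→d24:-→d25:-  best=H2
  ? 192.207.0.4  path d0:H3→d1:-→d2:-→d3:-→d4:-→d5:-→d6:-→d7:-→d8:-→d9:-→d10:-→d11:-→d12:-→d13:-→d14:-→d15:-→d16:H2  best=H2
  - 0.0.0.0/0 clear@0
  - 192.207.0.0/16 clear@16
  add 76.96.0.0/12 -> H0 at depth 12
  ? 192.207.241.38  path d0:-→d1:-→d2:-→d3:-→d4:-→d5:-→d6:-→d7:-→d8:-→d9:-→d10:-→d11:-→d12:-→d13:-→d14:-→d15:-→d16:-→d17:-→d18:-→d19:-→d20:-→d21:H1→d22:-→d23:-→d24:-→d25:-→d26:-→d27:-→d28:H1  best=H1
  - 76.96.72.98/32 clear@32
  add 192.0.0.0/8 -> H3 at depth 8
  add 76.96.72.0/24 -> H2 at depth 24
  ? 76.96.72.60  path d0:-→d1:-→d2:-→d3:-→d4:-→d5:-→d6:-→d7:-→d8:H3→d9:-→d10:-→d11:-→d12:H0→d13:-→d14:-→d15:-→d16:H1→d17:-→d18:-→d19:-→d20:-→d21:H2→d22:-→d23:-→d24:H2→d25:-  best=H2
  - 76.96.72.0/21 clear@21

== LOOKUPS ==
["H1","H1","H1","H3","H2","H1","H1","H3","H2","H2","H1","H2"]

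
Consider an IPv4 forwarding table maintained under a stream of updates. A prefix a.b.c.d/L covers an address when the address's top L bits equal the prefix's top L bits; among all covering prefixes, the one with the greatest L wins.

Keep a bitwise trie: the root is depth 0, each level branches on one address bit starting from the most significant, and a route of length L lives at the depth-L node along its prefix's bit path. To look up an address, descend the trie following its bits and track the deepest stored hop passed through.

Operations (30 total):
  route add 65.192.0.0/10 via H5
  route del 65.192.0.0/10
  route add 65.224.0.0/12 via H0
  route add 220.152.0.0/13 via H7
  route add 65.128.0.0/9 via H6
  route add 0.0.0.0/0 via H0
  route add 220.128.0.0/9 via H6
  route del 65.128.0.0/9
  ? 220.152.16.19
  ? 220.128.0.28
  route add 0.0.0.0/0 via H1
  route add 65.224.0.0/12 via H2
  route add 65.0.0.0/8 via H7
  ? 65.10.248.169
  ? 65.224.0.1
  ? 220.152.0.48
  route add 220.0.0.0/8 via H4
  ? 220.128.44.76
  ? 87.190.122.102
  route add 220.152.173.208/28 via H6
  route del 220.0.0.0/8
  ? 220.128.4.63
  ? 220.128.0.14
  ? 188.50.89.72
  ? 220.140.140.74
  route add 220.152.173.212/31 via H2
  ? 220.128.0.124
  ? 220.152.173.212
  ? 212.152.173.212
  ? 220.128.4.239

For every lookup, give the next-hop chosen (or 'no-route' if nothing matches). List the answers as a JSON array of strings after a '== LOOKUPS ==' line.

Process each operation:
  add 65.192.0.0/10 -> H5 at depth 10
  del 65.192.0.0/10 (clear depth 10)
  add 65.224.0.0/12 -> H0 at depth 12
  add 220.152.0.0/13 -> H7 at depth 13
  add 65.128.0.0/9 -> H6 at depth 9
  add 0.0.0.0/0 -> H0 at depth 0
  add 220.128.0.0/9 -> H6 at depth 9
  del 65.128.0.0/9 (clear depth 9)
  ? 220.152.16.19  path d0:H0→d1:-→d2:-→d3:-→d4:-→d5:-→d6:-→d7:-→d8:-→d9:H6→d10:-→d11:-→d12:-→d13:H7  best=H7
  ? 220.128.0.28  path d0:H0→d1:-→d2:-→d3:-→d4:-→d5:-→d6:-→d7:-→d8:-→d9:H6→d10:-→d11:-  best=H6
  add 0.0.0.0/0 -> H1 at depth 0
  add 65.224.0.0/12 -> H2 at depth 12
  add 65.0.0.0/8 -> H7 at depth 8
  ? 65.10.248.169  path d0:H1→d1:-→d2:-→d3:-→d4:-→d5:-→d6:-→d7:-→d8:H7  best=H7
  ? 65.224.0.1  path d0:H1→d1:-→d2:-→d3:-→d4:-→d5:-→d6:-→d7:-→d8:H7→d9:-→d10:-→d11:-→d12:H2  best=H2
  ? 220.152.0.48  path d0:H1→d1:-→d2:-→d3:-→d4:-→d5:-→d6:-→d7:-→d8:-→d9:H6→d10:-→d11:-→d12:-→d13:H7  best=H7
  add 220.0.0.0/8 -> H4 at depth 8
  ? 220.128.44.76  path d0:H1→d1:-→d2:-→d3:-→d4:-→d5:-→d6:-→d7:-→d8:H4→d9:H6→d10:-→d11:-  best=H6
  ? 87.190.122.102  path d0:H1→d1:-→d2:-→d3:-  best=H1
  add 220.152.173.208/28 -> H6 at depth 28
  del 220.0.0.0/8 (clear depth 8)
  ? 220.128.4.63  path d0:H1→d1:-→d2:-→d3:-→d4:-→d5:-→d6:-→d7:-→d8:-→d9:H6→d10:-→d11:-  best=H6
  ? 220.128.0.14  path d0:H1→d1:-→d2:-→d3:-→d4:-→d5:-→d6:-→d7:-→d8:-→d9:H6→d10:-→d11:-  best=H6
  ? 188.50.89.72  path d0:H1→d1:-  best=H1
  ? 220.140.140.74  path d0:H1→d1:-→d2:-→d3:-→d4:-→d5:-→d6:-→d7:-→d8:-→d9:H6→d10:-→d11:-  best=H6
  add 220.152.173.212/31 -> H2 at depth 31
  ? 220.128.0.124  path d0:H1→d1:-→d2:-→d3:-→d4:-→d5:-→d6:-→d7:-→d8:-→d9:H6→d10:-→d11:-  best=H6
  ? 220.152.173.212  path d0:H1→d1:-→d2:-→d3:-→d4:-→d5:-→d6:-→d7:-→d8:-→d9:H6→d10:-→d11:-→d12:-→d13:H7→d14:-→d15:-→d16:-→d17:-→d18:-→d19:-→d20:-→d21:-→d22:-→d23:-→d24:-→d25:-→d26:-→d27:-→d28:H6→d29:-→d30:-→d31:H2  best=H2
  ? 212.152.173.212  path d0:H1→d1:-→d2:-→d3:-→d4:-  best=H1
  ? 220.128.4.239  path d0:H1→d1:-→d2:-→d3:-→d4:-→d5:-→d6:-→d7:-→d8:-→d9:H6→d10:-→d11:-  best=H6

== LOOKUPS ==
["H7","H6","H7","H2","H7","H6","H1","H6","H6","H1","H6","H6","H2","H1","H6"]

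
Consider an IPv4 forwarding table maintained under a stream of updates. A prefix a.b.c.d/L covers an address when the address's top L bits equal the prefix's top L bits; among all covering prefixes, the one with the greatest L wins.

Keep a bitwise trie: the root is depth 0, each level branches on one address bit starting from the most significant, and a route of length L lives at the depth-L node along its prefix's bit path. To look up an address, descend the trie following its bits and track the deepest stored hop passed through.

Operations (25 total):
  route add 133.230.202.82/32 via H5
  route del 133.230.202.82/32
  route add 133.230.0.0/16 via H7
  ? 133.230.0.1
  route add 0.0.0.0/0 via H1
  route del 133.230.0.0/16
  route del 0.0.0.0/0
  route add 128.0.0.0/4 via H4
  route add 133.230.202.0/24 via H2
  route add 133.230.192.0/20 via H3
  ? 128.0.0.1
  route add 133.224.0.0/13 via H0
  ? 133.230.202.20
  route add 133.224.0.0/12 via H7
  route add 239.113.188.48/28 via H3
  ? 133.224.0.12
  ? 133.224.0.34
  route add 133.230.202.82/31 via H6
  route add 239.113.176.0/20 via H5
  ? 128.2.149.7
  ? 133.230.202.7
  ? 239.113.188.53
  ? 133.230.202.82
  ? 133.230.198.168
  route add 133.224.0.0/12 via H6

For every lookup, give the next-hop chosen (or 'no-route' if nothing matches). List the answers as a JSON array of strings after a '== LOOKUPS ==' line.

Trace:
  add 133.230.202.82/32 -> H5 at depth 32
  - 133.230.202.82/32 clear@32
  add 133.230.0.0/16 -> H7 at depth 16
  lookup 133.230.0.1: bits 1000010111100110 walk d0:-→d1:-→d2:-→d3:-→d4:-→d5:-→d6:-→d7:-→d8:-→d9:-→d10:-→d11:-→d12:-→d13:-→d14:-→d15:-→d16:H7 -> H7
  add 0.0.0.0/0 -> H1 at depth 0
  - 133.230.0.0/16 clear@16
  - 0.0.0.0/0 clear@0
  add 128.0.0.0/4 -> H4 at depth 4
  add 133.230.202.0/24 -> H2 at depth 24
  add 133.230.192.0/20 -> H3 at depth 20
  lookup 128.0.0.1: bits 10000 walk d0:-→d1:-→d2:-→d3:-→d4:H4→d5:- -> H4
  add 133.224.0.0/13 -> H0 at depth 13
  lookup 133.230.202.20: bits 1000010111100110110010100 walk d0:-→d1:-→d2:-→d3:-→d4:H4→d5:-→d6:-→d7:-→d8:-→d9:-→d10:-→d11:-→d12:-→d13:H0→d14:-→d15:-→d16:-→d17:-→d18:-→d19:-→d20:H3→d21:-→d22:-→d23:-→d24:H2→d25:- -> H2
  add 133.224.0.0/12 -> H7 at depth 12
  add 239.113.188.48/28 -> H3 at depth 28
  lookup 133.224.0.12: bits 1000010111100 walk d0:-→d1:-→d2:-→d3:-→d4:H4→d5:-→d6:-→d7:-→d8:-→d9:-→d10:-→d11:-→d12:H7→d13:H0 -> H0
  lookup 133.224.0.34: bits 1000010111100 walk d0:-→d1:-→d2:-→d3:-→d4:H4→d5:-→d6:-→d7:-→d8:-→d9:-→d10:-→d11:-→d12:H7→d13:H0 -> H0
  add 133.230.202.82/31 -> H6 at depth 31
  add 239.113.176.0/20 -> H5 at depth 20
  lookup 128.2.149.7: bits 10000 walk d0:-→d1:-→d2:-→d3:-→d4:H4→d5:- -> H4
  lookup 133.230.202.7: bits 1000010111100110110010100 walk d0:-→d1:-→d2:-→d3:-→d4:H4→d5:-→d6:-→d7:-→d8:-→d9:-→d10:-→d11:-→d12:H7→d13:H0→d14:-→d15:-→d16:-→d17:-→d18:-→d19:-→d20:H3→d21:-→d22:-→d23:-→d24:H2→d25:- -> H2
  lookup 239.113.188.53: bits 1110111101110001101111000011 walk d0:-→d1:-→d2:-→d3:-→d4:-→d5:-→d6:-→d7:-→d8:-→d9:-→d10:-→d11:-→d12:-→d13:-→d14:-→d15:-→d16:-→d17:-→d18:-→d19:-→d20:H5→d21:-→d22:-→d23:-→d24:-→d25:-→d26:-→d27:-→d28:H3 -> H3
  lookup 133.230.202.82: bits 10000101111001101100101001010010 walk d0:-→d1:-→d2:-→d3:-→d4:H4→d5:-→d6:-→d7:-→d8:-→d9:-→d10:-→d11:-→d12:H7→d13:H0→d14:-→d15:-→d16:-→d17:-→d18:-→d19:-→d20:H3→d21:-→d22:-→d23:-→d24:H2→d25:-→d26:-→d27:-→d28:-→d29:-→d30:-→d31:H6→d32:- -> H6
  lookup 133.230.198.168: bits 10000101111001101100 walk d0:-→d1:-→d2:-→d3:-→d4:H4→d5:-→d6:-→d7:-→d8:-→d9:-→d10:-→d11:-→d12:H7→d13:H0→d14:-→d15:-→d16:-→d17:-→d18:-→d19:-→d20:H3 -> H3
  add 133.224.0.0/12 -> H6 at depth 12

== LOOKUPS ==
["H7","H4","H2","H0","H0","H4","H2","H3","H6","H3"]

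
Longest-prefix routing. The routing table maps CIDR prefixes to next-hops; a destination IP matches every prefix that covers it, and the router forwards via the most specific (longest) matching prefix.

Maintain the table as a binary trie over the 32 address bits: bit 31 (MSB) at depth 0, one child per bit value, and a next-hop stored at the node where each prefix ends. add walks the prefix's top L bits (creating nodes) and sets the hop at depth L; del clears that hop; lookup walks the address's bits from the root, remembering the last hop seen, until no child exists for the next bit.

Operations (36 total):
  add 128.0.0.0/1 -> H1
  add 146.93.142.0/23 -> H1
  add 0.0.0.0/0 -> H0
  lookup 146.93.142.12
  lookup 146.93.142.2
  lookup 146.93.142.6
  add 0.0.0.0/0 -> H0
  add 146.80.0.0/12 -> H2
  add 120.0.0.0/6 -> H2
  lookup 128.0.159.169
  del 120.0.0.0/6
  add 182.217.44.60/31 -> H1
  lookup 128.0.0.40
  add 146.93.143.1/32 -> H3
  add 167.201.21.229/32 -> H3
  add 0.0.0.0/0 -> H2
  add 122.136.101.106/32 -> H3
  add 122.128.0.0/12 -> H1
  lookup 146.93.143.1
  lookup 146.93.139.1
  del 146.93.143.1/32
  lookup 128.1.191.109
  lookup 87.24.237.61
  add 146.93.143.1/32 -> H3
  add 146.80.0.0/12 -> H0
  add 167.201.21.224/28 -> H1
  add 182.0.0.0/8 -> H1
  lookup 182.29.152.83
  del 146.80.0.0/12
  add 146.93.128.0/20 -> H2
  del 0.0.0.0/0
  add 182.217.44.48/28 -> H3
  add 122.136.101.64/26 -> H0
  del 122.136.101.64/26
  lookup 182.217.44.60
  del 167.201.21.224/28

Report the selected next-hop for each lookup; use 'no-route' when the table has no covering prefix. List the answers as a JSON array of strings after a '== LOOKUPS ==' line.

Trace:
  + 128.0.0.0/1 (H1) depth=1
  + 146.93.142.0/23 (H1) depth=23
  + 0.0.0.0/0 (H0) depth=0
  ? 146.93.142.12  path d0:H0→d1:H1→d2:-→d3:-→d4:-→d5:-→d6:-→d7:-→d8:-→d9:-→d10:-→d11:-→d12:-→d13:-→d14:-→d15:-→d16:-→d17:-→d18:-→d19:-→d20:-→d21:-→d22:-→d23:H1  best=H1
  ? 146.93.142.2  path d0:H0→d1:H1→d2:-→d3:-→d4:-→d5:-→d6:-→d7:-→d8:-→d9:-→d10:-→d11:-→d12:-→d13:-→d14:-→d15:-→d16:-→d17:-→d18:-→d19:-→d20:-→d21:-→d22:-→d23:H1  best=H1
  ? 146.93.142.6  path d0:H0→d1:H1→d2:-→d3:-→d4:-→d5:-→d6:-→d7:-→d8:-→d9:-→d10:-→d11:-→d12:-→d13:-→d14:-→d15:-→d16:-→d17:-→d18:-→d19:-→d20:-→d21:-→d22:-→d23:H1  best=H1
  + 0.0.0.0/0 (H0) depth=0
  + 146.80.0.0/12 (H2) depth=12
  + 120.0.0.0/6 (H2) depth=6
  ? 128.0.159.169  path d0:H0→d1:H1→d2:-→d3:-  best=H1
  del 120.0.0.0/6 (clear depth 6)
  + 182.217.44.60/31 (H1) depth=31
  ? 128.0.0.40  path d0:H0→d1:H1→d2:-→d3:-  best=H1
  + 146.93.143.1/32 (H3) depth=32
  + 167.201.21.229/32 (H3) depth=32
  + 0.0.0.0/0 (H2) depth=0
  + 122.136.101.106/32 (H3) depth=32
  + 122.128.0.0/12 (H1) depth=12
  ? 146.93.143.1  path d0:H2→d1:H1→d2:-→d3:-→d4:-→d5:-→d6:-→d7:-→d8:-→d9:-→d10:-→d11:-→d12:H2→d13:-→d14:-→d15:-→d16:-→d17:-→d18:-→d19:-→d20:-→d21:-→d22:-→d23:H1→d24:-→d25:-→d26:-→d27:-→d28:-→d29:-→d30:-→d31:-→d32:H3  best=H3
  ? 146.93.139.1  path d0:H2→d1:H1→d2:-→d3:-→d4:-→d5:-→d6:-→d7:-→d8:-→d9:-→d10:-→d11:-→d12:H2→d13:-→d14:-→d15:-→d16:-→d17:-→d18:-→d19:-→d20:-→d21:-  best=H2
  del 146.93.143.1/32 (clear depth 32)
  ? 128.1.191.109  path d0:H2→d1:H1→d2:-→d3:-  best=H1
  ? 87.24.237.61  path d0:H2→d1:-→d2:-  best=H2
  + 146.93.143.1/32 (H3) depth=32
  + 146.80.0.0/12 (H0) depth=12
  + 167.201.21.224/28 (H1) depth=28
  + 182.0.0.0/8 (H1) depth=8
  ? 182.29.152.83  path d0:H2→d1:H1→d2:-→d3:-→d4:-→d5:-→d6:-→d7:-→d8:H1  best=H1
  del 146.80.0.0/12 (clear depth 12)
  + 146.93.128.0/20 (H2) depth=20
  del 0.0.0.0/0 (clear depth 0)
  + 182.217.44.48/28 (H3) depth=28
  + 122.136.101.64/26 (H0) depth=26
  del 122.136.101.64/26 (clear depth 26)
  ? 182.217.44.60  path d0:-→d1:H1→d2:-→d3:-→d4:-→d5:-→d6:-→d7:-→d8:H1→d9:-→d10:-→d11:-→d12:-→d13:-→d14:-→d15:-→d16:-→d17:-→d18:-→d19:-→d20:-→d21:-→d22:-→d23:-→d24:-→d25:-→d26:-→d27:-→d28:H3→d29:-→d30:-→d31:H1  best=H1
  del 167.201.21.224/28 (clear depth 28)

== LOOKUPS ==
["H1","H1","H1","H1","H1","H3","H2","H1","H2","H1","H1"]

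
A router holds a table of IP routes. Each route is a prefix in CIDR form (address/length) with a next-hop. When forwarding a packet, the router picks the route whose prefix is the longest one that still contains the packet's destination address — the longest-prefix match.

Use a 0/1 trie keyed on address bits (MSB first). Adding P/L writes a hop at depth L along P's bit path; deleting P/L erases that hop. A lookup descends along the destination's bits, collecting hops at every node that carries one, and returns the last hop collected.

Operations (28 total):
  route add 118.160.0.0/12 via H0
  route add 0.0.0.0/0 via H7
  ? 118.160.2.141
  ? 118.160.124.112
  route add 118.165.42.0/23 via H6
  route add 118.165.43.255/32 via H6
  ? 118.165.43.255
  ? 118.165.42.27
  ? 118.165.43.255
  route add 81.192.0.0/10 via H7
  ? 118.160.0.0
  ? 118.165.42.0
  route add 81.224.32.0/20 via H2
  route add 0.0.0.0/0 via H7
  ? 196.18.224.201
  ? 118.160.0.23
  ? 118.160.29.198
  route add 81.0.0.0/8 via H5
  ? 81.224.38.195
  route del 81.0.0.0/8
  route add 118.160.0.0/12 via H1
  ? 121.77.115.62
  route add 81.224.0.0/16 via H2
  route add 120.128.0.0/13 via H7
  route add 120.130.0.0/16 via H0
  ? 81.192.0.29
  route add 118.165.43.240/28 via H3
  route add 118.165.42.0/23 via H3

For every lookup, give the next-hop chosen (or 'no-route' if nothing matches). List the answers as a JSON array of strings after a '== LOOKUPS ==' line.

Trace:
  add 118.160.0.0/12 -> H0 at depth 12
  add 0.0.0.0/0 -> H7 at depth 0
  ? 118.160.2.141  path d0:H7→d1:-→d2:-→d3:-→d4:-→d5:-→d6:-→d7:-→d8:-→d9:-→d10:-→d11:-→d12:H0  best=H0
  ? 118.160.124.112  path d0:H7→d1:-→d2:-→d3:-→d4:-→d5:-→d6:-→d7:-→d8:-→d9:-→d10:-→d11:-→d12:H0  best=H0
  add 118.165.42.0/23 -> H6 at depth 23
  add 118.165.43.255/32 -> H6 at depth 32
  ? 118.165.43.255  path d0:H7→d1:-→d2:-→d3:-→d4:-→d5:-→d6:-→d7:-→d8:-→d9:-→d10:-→d11:-→d12:H0→d13:-→d14:-→d15:-→d16:-→d17:-→d18:-→d19:-→d20:-→d21:-→d22:-→d23:H6→d24:-→d25:-→d26:-→d27:-→d28:-→d29:-→d30:-→d31:-→d32:H6  best=H6
  ? 118.165.42.27  path d0:H7→d1:-→d2:-→d3:-→d4:-→d5:-→d6:-→d7:-→d8:-→d9:-→d10:-→d11:-→d12:H0→d13:-→d14:-→d15:-→d16:-→d17:-→d18:-→d19:-→d20:-→d21:-→d22:-→d23:H6  best=H6
  ? 118.165.43.255  path d0:H7→d1:-→d2:-→d3:-→d4:-→d5:-→d6:-→d7:-→d8:-→d9:-→d10:-→d11:-→d12:H0→d13:-→d14:-→d15:-→d16:-→d17:-→d18:-→d19:-→d20:-→d21:-→d22:-→d23:H6→d24:-→d25:-→d26:-→d27:-→d28:-→d29:-→d30:-→d31:-→d32:H6  best=H6
  add 81.192.0.0/10 -> H7 at depth 10
  ? 118.160.0.0  path d0:H7→d1:-→d2:-→d3:-→d4:-→d5:-→d6:-→d7:-→d8:-→d9:-→d10:-→d11:-→d12:H0→d13:-  best=H0
  ? 118.165.42.0  path d0:H7→d1:-→d2:-→d3:-→d4:-→d5:-→d6:-→d7:-→d8:-→d9:-→d10:-→d11:-→d12:H0→d13:-→d14:-→d15:-→d16:-→d17:-→d18:-→d19:-→d20:-→d21:-→d22:-→d23:H6  best=H6
  add 81.224.32.0/20 -> H2 at depth 20
  add 0.0.0.0/0 -> H7 at depth 0
  ? 196.18.224.201  path d0:H7  best=H7
  ? 118.160.0.23  path d0:H7→d1:-→d2:-→d3:-→d4:-→d5:-→d6:-→d7:-→d8:-→d9:-→d10:-→d11:-→d12:H0→d13:-  best=H0
  ? 118.160.29.198  path d0:H7→d1:-→d2:-→d3:-→d4:-→d5:-→d6:-→d7:-→d8:-→d9:-→d10:-→d11:-→d12:H0→d13:-  best=H0
  add 81.0.0.0/8 -> H5 at depth 8
  ? 81.224.38.195  path d0:H7→d1:-→d2:-→d3:-→d4:-→d5:-→d6:-→d7:-→d8:H5→d9:-→d10:H7→d11:-→d12:-→d13:-→d14:-→d15:-→d16:-→d17:-→d18:-→d19:-→d20:H2  best=H2
  del 81.0.0.0/8 (clear depth 8)
  add 118.160.0.0/12 -> H1 at depth 12
  ? 121.77.115.62  path d0:H7→d1:-→d2:-→d3:-→d4:-  best=H7
  add 81.224.0.0/16 -> H2 at depth 16
  add 120.128.0.0/13 -> H7 at depth 13
  add 120.130.0.0/16 -> H0 at depth 16
  ? 81.192.0.29  path d0:H7→d1:-→d2:-→d3:-→d4:-→d5:-→d6:-→d7:-→d8:-→d9:-→d10:H7  best=H7
  add 118.165.43.240/28 -> H3 at depth 28
  add 118.165.42.0/23 -> H3 at depth 23

== LOOKUPS ==
["H0","H0","H6","H6","H6","H0","H6","H7","H0","H0","H2","H7","H7"]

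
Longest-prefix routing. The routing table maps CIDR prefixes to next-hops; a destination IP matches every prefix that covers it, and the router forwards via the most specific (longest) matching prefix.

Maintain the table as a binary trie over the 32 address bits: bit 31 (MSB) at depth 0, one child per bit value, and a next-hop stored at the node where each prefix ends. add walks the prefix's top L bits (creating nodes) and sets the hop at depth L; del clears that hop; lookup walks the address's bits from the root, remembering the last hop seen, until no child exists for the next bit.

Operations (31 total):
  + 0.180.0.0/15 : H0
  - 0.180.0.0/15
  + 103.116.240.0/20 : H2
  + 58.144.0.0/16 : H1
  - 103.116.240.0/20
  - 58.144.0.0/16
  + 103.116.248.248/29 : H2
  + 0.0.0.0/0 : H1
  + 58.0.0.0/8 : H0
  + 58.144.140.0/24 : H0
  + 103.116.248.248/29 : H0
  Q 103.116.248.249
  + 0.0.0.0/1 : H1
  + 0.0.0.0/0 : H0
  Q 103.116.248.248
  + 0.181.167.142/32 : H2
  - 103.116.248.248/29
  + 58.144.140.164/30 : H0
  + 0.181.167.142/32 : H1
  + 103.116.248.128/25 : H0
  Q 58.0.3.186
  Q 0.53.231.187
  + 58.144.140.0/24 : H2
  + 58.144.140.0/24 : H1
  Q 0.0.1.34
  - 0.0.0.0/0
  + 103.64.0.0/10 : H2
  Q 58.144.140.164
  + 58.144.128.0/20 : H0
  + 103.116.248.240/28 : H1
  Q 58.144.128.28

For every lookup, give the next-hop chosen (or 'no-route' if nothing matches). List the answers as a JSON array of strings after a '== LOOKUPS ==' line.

Apply in order:
  + 0.180.0.0/15 (H0) depth=15
  del 0.180.0.0/15 (clear depth 15)
  + 103.116.240.0/20 (H2) depth=20
  + 58.144.0.0/16 (H1) depth=16
  del 103.116.240.0/20 (clear depth 20)
  del 58.144.0.0/16 (clear depth 16)
  + 103.116.248.248/29 (H2) depth=29
  + 0.0.0.0/0 (H1) depth=0
  + 58.0.0.0/8 (H0) depth=8
  + 58.144.140.0/24 (H0) depth=24
  + 103.116.248.248/29 (H0) depth=29
  lookup 103.116.248.249: bits 01100111011101001111100011111 walk d0:H1→d1:-→d2:-→d3:-→d4:-→d5:-→d6:-→d7:-→d8:-→d9:-→d10:-→d11:-→d12:-→d13:-→d14:-→d15:-→d16:-→d17:-→d18:-→d19:-→d20:-→d21:-→d22:-→d23:-→d24:-→d25:-→d26:-→d27:-→d28:-→d29:H0 -> H0
  + 0.0.0.0/1 (H1) depth=1
  + 0.0.0.0/0 (H0) depth=0
  lookup 103.116.248.248: bits 01100111011101001111100011111 walk d0:H0→d1:H1→d2:-→d3:-→d4:-→d5:-→d6:-→d7:-→d8:-→d9:-→d10:-→d11:-→d12:-→d13:-→d14:-→d15:-→d16:-→d17:-→d18:-→d19:-→d20:-→d21:-→d22:-→d23:-→d24:-→d25:-→d26:-→d27:-→d28:-→d29:H0 -> H0
  + 0.181.167.142/32 (H2) depth=32
  del 103.116.248.248/29 (clear depth 29)
  + 58.144.140.164/30 (H0) depth=30
  + 0.181.167.142/32 (H1) depth=32
  + 103.116.248.128/25 (H0) depth=25
  lookup 58.0.3.186: bits 00111010 walk d0:H0→d1:H1→d2:-→d3:-→d4:-→d5:-→d6:-→d7:-→d8:H0 -> H0
  lookup 0.53.231.187: bits 00000000 walk d0:H0→d1:H1→d2:-→d3:-→d4:-→d5:-→d6:-→d7:-→d8:- -> H1
  + 58.144.140.0/24 (H2) depth=24
  + 58.144.140.0/24 (H1) depth=24
  lookup 0.0.1.34: bits 00000000 walk d0:H0→d1:H1→d2:-→d3:-→d4:-→d5:-→d6:-→d7:-→d8:- -> H1
  del 0.0.0.0/0 (clear depth 0)
  + 103.64.0.0/10 (H2) depth=10
  lookup 58.144.140.164: bits 001110101001000010001100101001 walk d0:-→d1:H1→d2:-→d3:-→d4:-→d5:-→d6:-→d7:-→d8:H0→d9:-→d10:-→d11:-→d12:-→d13:-→d14:-→d15:-→d16:-→d17:-→d18:-→d19:-→d20:-→d21:-→d22:-→d23:-→d24:H1→d25:-→d26:-→d27:-→d28:-→d29:-→d30:H0 -> H0
  + 58.144.128.0/20 (H0) depth=20
  + 103.116.248.240/28 (H1) depth=28
  lookup 58.144.128.28: bits 00111010100100001000 walk d0:-→d1:H1→d2:-→d3:-→d4:-→d5:-→d6:-→d7:-→d8:H0→d9:-→d10:-→d11:-→d12:-→d13:-→d14:-→d15:-→d16:-→d17:-→d18:-→d19:-→d20:H0 -> H0

== LOOKUPS ==
["H0","H0","H0","H1","H1","H0","H0"]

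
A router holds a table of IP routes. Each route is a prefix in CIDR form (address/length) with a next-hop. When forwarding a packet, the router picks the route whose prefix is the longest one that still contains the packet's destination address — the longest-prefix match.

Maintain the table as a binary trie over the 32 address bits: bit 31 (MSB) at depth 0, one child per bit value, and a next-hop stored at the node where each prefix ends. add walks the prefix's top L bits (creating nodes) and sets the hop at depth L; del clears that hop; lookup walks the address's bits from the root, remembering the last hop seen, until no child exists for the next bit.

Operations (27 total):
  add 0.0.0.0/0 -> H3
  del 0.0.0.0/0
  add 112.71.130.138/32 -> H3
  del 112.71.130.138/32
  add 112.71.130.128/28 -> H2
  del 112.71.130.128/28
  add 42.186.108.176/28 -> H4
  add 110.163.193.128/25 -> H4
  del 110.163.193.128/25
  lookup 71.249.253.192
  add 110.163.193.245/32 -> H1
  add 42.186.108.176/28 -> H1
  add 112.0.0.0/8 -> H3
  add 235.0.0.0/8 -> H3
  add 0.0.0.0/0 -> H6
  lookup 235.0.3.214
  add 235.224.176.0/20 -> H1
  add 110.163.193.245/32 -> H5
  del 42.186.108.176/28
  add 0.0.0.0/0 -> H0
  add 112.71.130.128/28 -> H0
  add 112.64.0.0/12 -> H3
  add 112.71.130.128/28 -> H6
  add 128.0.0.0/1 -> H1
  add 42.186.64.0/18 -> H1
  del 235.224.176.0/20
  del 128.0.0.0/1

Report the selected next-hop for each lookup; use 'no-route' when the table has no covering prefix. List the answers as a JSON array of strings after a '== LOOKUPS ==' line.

Trace:
  + 0.0.0.0/0 (H3) depth=0
  del 0.0.0.0/0 (clear depth 0)
  + 112.71.130.138/32 (H3) depth=32
  del 112.71.130.138/32 (clear depth 32)
  + 112.71.130.128/28 (H2) depth=28
  del 112.71.130.128/28 (clear depth 28)
  + 42.186.108.176/28 (H4) depth=28
  + 110.163.193.128/25 (H4) depth=25
  del 110.163.193.128/25 (clear depth 25)
  lookup 71.249.253.192: bits 01 walk d0:-→d1:-→d2:- -> no-route
  + 110.163.193.245/32 (H1) depth=32
  + 42.186.108.176/28 (H1) depth=28
  + 112.0.0.0/8 (H3) depth=8
  + 235.0.0.0/8 (H3) depth=8
  + 0.0.0.0/0 (H6) depth=0
  lookup 235.0.3.214: bits 11101011 walk d0:H6→d1:-→d2:-→d3:-→d4:-→d5:-→d6:-→d7:-→d8:H3 -> H3
  + 235.224.176.0/20 (H1) depth=20
  + 110.163.193.245/32 (H5) depth=32
  del 42.186.108.176/28 (clear depth 28)
  + 0.0.0.0/0 (H0) depth=0
  + 112.71.130.128/28 (H0) depth=28
  + 112.64.0.0/12 (H3) depth=12
  + 112.71.130.128/28 (H6) depth=28
  + 128.0.0.0/1 (H1) depth=1
  + 42.186.64.0/18 (H1) depth=18
  del 235.224.176.0/20 (clear depth 20)
  del 128.0.0.0/1 (clear depth 1)

== LOOKUPS ==
["no-route","H3"]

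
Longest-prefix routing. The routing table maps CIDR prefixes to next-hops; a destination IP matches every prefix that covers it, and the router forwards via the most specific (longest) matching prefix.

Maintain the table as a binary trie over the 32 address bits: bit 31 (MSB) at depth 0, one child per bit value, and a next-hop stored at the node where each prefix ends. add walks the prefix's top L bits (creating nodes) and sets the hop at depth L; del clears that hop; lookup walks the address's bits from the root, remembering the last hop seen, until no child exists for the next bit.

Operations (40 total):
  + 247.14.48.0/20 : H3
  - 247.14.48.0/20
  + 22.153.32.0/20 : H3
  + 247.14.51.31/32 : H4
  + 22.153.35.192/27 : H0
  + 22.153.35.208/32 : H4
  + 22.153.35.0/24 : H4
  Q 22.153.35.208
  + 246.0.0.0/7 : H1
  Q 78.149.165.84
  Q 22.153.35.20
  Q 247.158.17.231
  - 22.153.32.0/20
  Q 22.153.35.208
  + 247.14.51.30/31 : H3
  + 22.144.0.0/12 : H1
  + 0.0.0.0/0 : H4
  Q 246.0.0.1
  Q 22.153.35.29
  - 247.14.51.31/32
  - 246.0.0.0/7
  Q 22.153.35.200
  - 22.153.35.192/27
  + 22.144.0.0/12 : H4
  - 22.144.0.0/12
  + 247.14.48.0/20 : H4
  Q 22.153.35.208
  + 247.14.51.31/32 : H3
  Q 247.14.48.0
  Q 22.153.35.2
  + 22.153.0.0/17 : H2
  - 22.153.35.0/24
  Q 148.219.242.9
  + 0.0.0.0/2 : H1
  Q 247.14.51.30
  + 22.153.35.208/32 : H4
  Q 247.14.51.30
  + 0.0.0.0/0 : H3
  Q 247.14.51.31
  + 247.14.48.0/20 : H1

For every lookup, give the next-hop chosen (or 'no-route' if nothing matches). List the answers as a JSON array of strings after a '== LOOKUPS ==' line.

Apply in order:
  add 247.14.48.0/20 -> H3 at depth 20
  del 247.14.48.0/20 (clear depth 20)
  add 22.153.32.0/20 -> H3 at depth 20
  add 247.14.51.31/32 -> H4 at depth 32
  add 22.153.35.192/27 -> H0 at depth 27
  add 22.153.35.208/32 -> H4 at depth 32
  add 22.153.35.0/24 -> H4 at depth 24
  Q 22.153.35.208: descend 00010110100110010010001111010000 ; hops seen [H3,H4,H0,H4] ; pick H4
  add 246.0.0.0/7 -> H1 at depth 7
  Q 78.149.165.84: descend 0 ; hops seen [∅] ; pick no-route
  Q 22.153.35.20: descend 000101101001100100100011 ; hops seen [H3,H4] ; pick H4
  Q 247.158.17.231: descend 11110111 ; hops seen [H1] ; pick H1
  del 22.153.32.0/20 (clear depth 20)
  Q 22.153.35.208: descend 00010110100110010010001111010000 ; hops seen [H4,H0,H4] ; pick H4
  add 247.14.51.30/31 -> H3 at depth 31
  add 22.144.0.0/12 -> H1 at depth 12
  add 0.0.0.0/0 -> H4 at depth 0
  Q 246.0.0.1: descend 1111011 ; hops seen [H4,H1] ; pick H1
  Q 22.153.35.29: descend 000101101001100100100011 ; hops seen [H4,H1,H4] ; pick H4
  del 247.14.51.31/32 (clear depth 32)
  del 246.0.0.0/7 (clear depth 7)
  Q 22.153.35.200: descend 000101101001100100100011110 ; hops seen [H4,H1,H4,H0] ; pick H0
  del 22.153.35.192/27 (clear depth 27)
  add 22.144.0.0/12 -> H4 at depth 12
  del 22.144.0.0/12 (clear depth 12)
  add 247.14.48.0/20 -> H4 at depth 20
  Q 22.153.35.208: descend 00010110100110010010001111010000 ; hops seen [H4,H4,H4] ; pick H4
  add 247.14.51.31/32 -> H3 at depth 32
  Q 247.14.48.0: descend 1111011100001110001100 ; hops seen [H4,H4] ; pick H4
  Q 22.153.35.2: descend 000101101001100100100011 ; hops seen [H4,H4] ; pick H4
  add 22.153.0.0/17 -> H2 at depth 17
  del 22.153.35.0/24 (clear depth 24)
  Q 148.219.242.9: descend 1 ; hops seen [H4] ; pick H4
  add 0.0.0.0/2 -> H1 at depth 2
  Q 247.14.51.30: descend 1111011100001110001100110001111 ; hops seen [H4,H4,H3] ; pick H3
  add 22.153.35.208/32 -> H4 at depth 32
  Q 247.14.51.30: descend 1111011100001110001100110001111 ; hops seen [H4,H4,H3] ; pick H3
  add 0.0.0.0/0 -> H3 at depth 0
  Q 247.14.51.31: descend 11110111000011100011001100011111 ; hops seen [H3,H4,H3,H3] ; pick H3
  add 247.14.48.0/20 -> H1 at depth 20

== LOOKUPS ==
["H4","no-route","H4","H1","H4","H1","H4","H0","H4","H4","H4","H4","H3","H3","H3"]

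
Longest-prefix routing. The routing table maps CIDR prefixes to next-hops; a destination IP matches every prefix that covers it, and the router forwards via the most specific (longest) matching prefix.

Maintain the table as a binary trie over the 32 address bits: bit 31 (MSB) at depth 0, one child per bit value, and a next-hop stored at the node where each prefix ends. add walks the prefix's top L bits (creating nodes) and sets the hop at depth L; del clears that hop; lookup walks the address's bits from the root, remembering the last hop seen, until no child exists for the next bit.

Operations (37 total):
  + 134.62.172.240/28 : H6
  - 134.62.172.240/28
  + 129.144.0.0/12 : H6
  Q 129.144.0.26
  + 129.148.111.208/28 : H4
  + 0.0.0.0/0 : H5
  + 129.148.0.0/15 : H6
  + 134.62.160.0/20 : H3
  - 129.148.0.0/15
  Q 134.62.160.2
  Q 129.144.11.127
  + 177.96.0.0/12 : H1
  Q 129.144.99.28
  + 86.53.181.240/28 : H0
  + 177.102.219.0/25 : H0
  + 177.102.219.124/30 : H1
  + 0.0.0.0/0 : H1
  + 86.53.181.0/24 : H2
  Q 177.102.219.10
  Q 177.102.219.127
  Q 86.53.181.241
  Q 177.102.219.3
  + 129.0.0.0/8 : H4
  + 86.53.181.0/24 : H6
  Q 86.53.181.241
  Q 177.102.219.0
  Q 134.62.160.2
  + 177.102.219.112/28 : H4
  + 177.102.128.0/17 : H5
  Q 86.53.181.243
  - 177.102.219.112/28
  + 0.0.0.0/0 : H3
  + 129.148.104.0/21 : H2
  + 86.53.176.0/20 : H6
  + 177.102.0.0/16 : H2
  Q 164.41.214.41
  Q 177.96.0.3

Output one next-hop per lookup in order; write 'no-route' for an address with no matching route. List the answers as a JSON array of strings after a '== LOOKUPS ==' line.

Process each operation:
  add 134.62.172.240/28 -> H6 at depth 28
  - 134.62.172.240/28 clear@28
  add 129.144.0.0/12 -> H6 at depth 12
  ? 129.144.0.26  path d0:-→d1:-→d2:-→d3:-→d4:-→d5:-→d6:-→d7:-→d8:-→d9:-→d10:-→d11:-→d12:H6  best=H6
  add 129.148.111.208/28 -> H4 at depth 28
  add 0.0.0.0/0 -> H5 at depth 0
  add 129.148.0.0/15 -> H6 at depth 15
  add 134.62.160.0/20 -> H3 at depth 20
  - 129.148.0.0/15 clear@15
  ? 134.62.160.2  path d0:H5→d1:-→d2:-→d3:-→d4:-→d5:-→d6:-→d7:-→d8:-→d9:-→d10:-→d11:-→d12:-→d13:-→d14:-→d15:-→d16:-→d17:-→d18:-→d19:-→d20:H3  best=H3
  ? 129.144.11.127  path d0:H5→d1:-→d2:-→d3:-→d4:-→d5:-→d6:-→d7:-→d8:-→d9:-→d10:-→d11:-→d12:H6→d13:-  best=H6
  add 177.96.0.0/12 -> H1 at depth 12
  ? 129.144.99.28  path d0:H5→d1:-→d2:-→d3:-→d4:-→d5:-→d6:-→d7:-→d8:-→d9:-→d10:-→d11:-→d12:H6→d13:-  best=H6
  add 86.53.181.240/28 -> H0 at depth 28
  add 177.102.219.0/25 -> H0 at depth 25
  add 177.102.219.124/30 -> H1 at depth 30
  add 0.0.0.0/0 -> H1 at depth 0
  add 86.53.181.0/24 -> H2 at depth 24
  ? 177.102.219.10  path d0:H1→d1:-→d2:-→d3:-→d4:-→d5:-→d6:-→d7:-→d8:-→d9:-→d10:-→d11:-→d12:H1→d13:-→d14:-→d15:-→d16:-→d17:-→d18:-→d19:-→d20:-→d21:-→d22:-→d23:-→d24:-→d25:H0  best=H0
  ? 177.102.219.127  path d0:H1→d1:-→d2:-→d3:-→d4:-→d5:-→d6:-→d7:-→d8:-→d9:-→d10:-→d11:-→d12:H1→d13:-→d14:-→d15:-→d16:-→d17:-→d18:-→d19:-→d20:-→d21:-→d22:-→d23:-→d24:-→d25:H0→d26:-→d27:-→d28:-→d29:-→d30:H1  best=H1
  ? 86.53.181.241  path d0:H1→d1:-→d2:-→d3:-→d4:-→d5:-→d6:-→d7:-→d8:-→d9:-→d10:-→d11:-→d12:-→d13:-→d14:-→d15:-→d16:-→d17:-→d18:-→d19:-→d20:-→d21:-→d22:-→d23:-→d24:H2→d25:-→d26:-→d27:-→d28:H0  best=H0
  ? 177.102.219.3  path d0:H1→d1:-→d2:-→d3:-→d4:-→d5:-→d6:-→d7:-→d8:-→d9:-→d10:-→d11:-→d12:H1→d13:-→d14:-→d15:-→d16:-→d17:-→d18:-→d19:-→d20:-→d21:-→d22:-→d23:-→d24:-→d25:H0  best=H0
  add 129.0.0.0/8 -> H4 at depth 8
  add 86.53.181.0/24 -> H6 at depth 24
  ? 86.53.181.241  path d0:H1→d1:-→d2:-→d3:-→d4:-→d5:-→d6:-→d7:-→d8:-→d9:-→d10:-→d11:-→d12:-→d13:-→d14:-→d15:-→d16:-→d17:-→d18:-→d19:-→d20:-→d21:-→d22:-→d23:-→d24:H6→d25:-→d26:-→d27:-→d28:H0  best=H0
  ? 177.102.219.0  path d0:H1→d1:-→d2:-→d3:-→d4:-→d5:-→d6:-→d7:-→d8:-→d9:-→d10:-→d11:-→d12:H1→d13:-→d14:-→d15:-→d16:-→d17:-→d18:-→d19:-→d20:-→d21:-→d22:-→d23:-→d24:-→d25:H0  best=H0
  ? 134.62.160.2  path d0:H1→d1:-→d2:-→d3:-→d4:-→d5:-→d6:-→d7:-→d8:-→d9:-→d10:-→d11:-→d12:-→d13:-→d14:-→d15:-→d16:-→d17:-→d18:-→d19:-→d20:H3  best=H3
  add 177.102.219.112/28 -> H4 at depth 28
  add 177.102.128.0/17 -> H5 at depth 17
  ? 86.53.181.243  path d0:H1→d1:-→d2:-→d3:-→d4:-→d5:-→d6:-→d7:-→d8:-→d9:-→d10:-→d11:-→d12:-→d13:-→d14:-→d15:-→d16:-→d17:-→d18:-→d19:-→d20:-→d21:-→d22:-→d23:-→d24:H6→d25:-→d26:-→d27:-→d28:H0  best=H0
  - 177.102.219.112/28 clear@28
  add 0.0.0.0/0 -> H3 at depth 0
  add 129.148.104.0/21 -> H2 at depth 21
  add 86.53.176.0/20 -> H6 at depth 20
  add 177.102.0.0/16 -> H2 at depth 16
  ? 164.41.214.41  path d0:H3→d1:-→d2:-→d3:-  best=H3
  ? 177.96.0.3  path d0:H3→d1:-→d2:-→d3:-→d4:-→d5:-→d6:-→d7:-→d8:-→d9:-→d10:-→d11:-→d12:H1→d13:-  best=H1

== LOOKUPS ==
["H6","H3","H6","H6","H0","H1","H0","H0","H0","H0","H3","H0","H3","H1"]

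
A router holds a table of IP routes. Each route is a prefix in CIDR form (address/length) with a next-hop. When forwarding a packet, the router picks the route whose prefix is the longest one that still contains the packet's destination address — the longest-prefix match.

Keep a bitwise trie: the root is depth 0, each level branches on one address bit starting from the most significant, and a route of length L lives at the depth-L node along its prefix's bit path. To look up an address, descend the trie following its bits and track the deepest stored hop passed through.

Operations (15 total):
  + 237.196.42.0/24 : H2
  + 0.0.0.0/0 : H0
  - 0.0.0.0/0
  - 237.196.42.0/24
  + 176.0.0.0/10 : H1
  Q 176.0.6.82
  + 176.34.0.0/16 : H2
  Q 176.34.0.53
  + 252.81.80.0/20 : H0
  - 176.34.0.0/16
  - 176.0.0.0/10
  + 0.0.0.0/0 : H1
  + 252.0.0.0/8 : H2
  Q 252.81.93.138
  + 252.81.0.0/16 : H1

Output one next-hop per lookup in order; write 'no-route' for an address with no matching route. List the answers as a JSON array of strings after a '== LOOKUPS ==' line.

Trace:
  + 237.196.42.0/24 (H2) depth=24
  + 0.0.0.0/0 (H0) depth=0
  del 0.0.0.0/0 (clear depth 0)
  del 237.196.42.0/24 (clear depth 24)
  + 176.0.0.0/10 (H1) depth=10
  Q 176.0.6.82: descend 1011000000 ; hops seen [H1] ; pick H1
  + 176.34.0.0/16 (H2) depth=16
  Q 176.34.0.53: descend 1011000000100010 ; hops seen [H1,H2] ; pick H2
  + 252.81.80.0/20 (H0) depth=20
  del 176.34.0.0/16 (clear depth 16)
  del 176.0.0.0/10 (clear depth 10)
  + 0.0.0.0/0 (H1) depth=0
  + 252.0.0.0/8 (H2) depth=8
  Q 252.81.93.138: descend 11111100010100010101 ; hops seen [H1,H2,H0] ; pick H0
  + 252.81.0.0/16 (H1) depth=16

== LOOKUPS ==
["H1","H2","H0"]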